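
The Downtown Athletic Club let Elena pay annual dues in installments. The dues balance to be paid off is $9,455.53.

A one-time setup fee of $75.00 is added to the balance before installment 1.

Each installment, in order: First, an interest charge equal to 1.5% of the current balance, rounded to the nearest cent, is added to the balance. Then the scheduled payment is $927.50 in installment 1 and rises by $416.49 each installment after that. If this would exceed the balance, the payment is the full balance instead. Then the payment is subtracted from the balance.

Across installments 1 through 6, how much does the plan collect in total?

Installment 1: opening $9,530.53; interest $142.96 → $9,673.49; payment $927.50; balance $8,745.99
Installment 2: opening $8,745.99; interest $131.19 → $8,877.18; payment $1,343.99; balance $7,533.19
Installment 3: opening $7,533.19; interest $113.00 → $7,646.19; payment $1,760.48; balance $5,885.71
Installment 4: opening $5,885.71; interest $88.29 → $5,974.00; payment $2,176.97; balance $3,797.03
Installment 5: opening $3,797.03; interest $56.96 → $3,853.99; payment $2,593.46; balance $1,260.53
Installment 6: opening $1,260.53; interest $18.91 → $1,279.44; payment $1,279.44; balance $0.00
Total paid: $10,081.84

$10,081.84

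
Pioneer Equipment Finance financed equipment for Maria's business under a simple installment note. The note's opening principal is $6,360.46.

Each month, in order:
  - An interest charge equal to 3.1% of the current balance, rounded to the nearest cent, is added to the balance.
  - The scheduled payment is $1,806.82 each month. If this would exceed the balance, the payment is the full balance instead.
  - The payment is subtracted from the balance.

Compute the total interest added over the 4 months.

# | Opening | Interest | Payment | End bal
1 | $6,360.46 | $197.17 | $1,806.82 | $4,750.81
2 | $4,750.81 | $147.28 | $1,806.82 | $3,091.27
3 | $3,091.27 | $95.83 | $1,806.82 | $1,380.28
4 | $1,380.28 | $42.79 | $1,423.07 | $0.00
Total interest: $197.17 + $147.28 + $95.83 + $42.79 = $483.07

$483.07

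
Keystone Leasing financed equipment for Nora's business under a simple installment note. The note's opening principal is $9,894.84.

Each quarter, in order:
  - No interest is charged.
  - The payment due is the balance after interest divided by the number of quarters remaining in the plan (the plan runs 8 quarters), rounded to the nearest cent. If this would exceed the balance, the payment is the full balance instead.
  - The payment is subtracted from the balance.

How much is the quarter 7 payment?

Quarter 1: opening $9,894.84; payment $1,236.86; balance $8,657.98
Quarter 2: opening $8,657.98; payment $1,236.85; balance $7,421.13
Quarter 3: opening $7,421.13; payment $1,236.86; balance $6,184.27
Quarter 4: opening $6,184.27; payment $1,236.85; balance $4,947.42
Quarter 5: opening $4,947.42; payment $1,236.86; balance $3,710.56
Quarter 6: opening $3,710.56; payment $1,236.85; balance $2,473.71
Quarter 7: opening $2,473.71; payment $1,236.86; balance $1,236.85

$1,236.86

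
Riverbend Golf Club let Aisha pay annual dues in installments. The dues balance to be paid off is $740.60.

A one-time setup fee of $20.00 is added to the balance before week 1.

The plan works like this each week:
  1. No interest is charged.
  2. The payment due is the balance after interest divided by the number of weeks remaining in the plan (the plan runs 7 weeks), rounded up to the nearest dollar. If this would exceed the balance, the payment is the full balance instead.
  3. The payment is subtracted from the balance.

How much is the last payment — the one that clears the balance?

$107.60

Week 1: $760.60 − $109.00 → $651.60
Week 2: $651.60 − $109.00 → $542.60
Week 3: $542.60 − $109.00 → $433.60
Week 4: $433.60 − $109.00 → $324.60
Week 5: $324.60 − $109.00 → $215.60
Week 6: $215.60 − $108.00 → $107.60
Week 7: $107.60 − $107.60 → $0.00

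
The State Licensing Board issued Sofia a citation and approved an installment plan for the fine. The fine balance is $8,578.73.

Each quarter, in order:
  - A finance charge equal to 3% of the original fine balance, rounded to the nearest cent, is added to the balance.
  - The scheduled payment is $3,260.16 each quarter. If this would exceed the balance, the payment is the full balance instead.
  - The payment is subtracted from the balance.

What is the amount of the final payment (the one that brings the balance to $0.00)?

$2,830.49

Quarter 1: $8,578.73 +$257.36 interest = $8,836.09; pay $3,260.16 → $5,575.93
Quarter 2: $5,575.93 +$257.36 interest = $5,833.29; pay $3,260.16 → $2,573.13
Quarter 3: $2,573.13 +$257.36 interest = $2,830.49; pay $2,830.49 → $0.00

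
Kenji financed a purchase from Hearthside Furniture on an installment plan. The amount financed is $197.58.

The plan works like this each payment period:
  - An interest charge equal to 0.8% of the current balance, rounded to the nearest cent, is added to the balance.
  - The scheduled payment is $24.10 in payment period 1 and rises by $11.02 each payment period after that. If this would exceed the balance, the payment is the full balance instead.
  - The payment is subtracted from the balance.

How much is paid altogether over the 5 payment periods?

$202.78

# | Opening | Interest | Payment | End bal
1 | $197.58 | $1.58 | $24.10 | $175.06
2 | $175.06 | $1.40 | $35.12 | $141.34
3 | $141.34 | $1.13 | $46.14 | $96.33
4 | $96.33 | $0.77 | $57.16 | $39.94
5 | $39.94 | $0.32 | $40.26 | $0.00
Total paid: $202.78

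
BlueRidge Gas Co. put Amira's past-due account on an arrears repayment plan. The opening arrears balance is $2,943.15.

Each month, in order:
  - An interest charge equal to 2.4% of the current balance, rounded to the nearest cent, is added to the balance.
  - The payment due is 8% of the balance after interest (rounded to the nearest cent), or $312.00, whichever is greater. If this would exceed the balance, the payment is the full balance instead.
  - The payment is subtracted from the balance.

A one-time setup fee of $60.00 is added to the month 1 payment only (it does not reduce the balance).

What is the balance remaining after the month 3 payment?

Month 1: $2,943.15 +$70.64 interest = $3,013.79; pay $312.00 (+ $60.00 fee) → $2,701.79
Month 2: $2,701.79 +$64.84 interest = $2,766.63; pay $312.00 → $2,454.63
Month 3: $2,454.63 +$58.91 interest = $2,513.54; pay $312.00 → $2,201.54

$2,201.54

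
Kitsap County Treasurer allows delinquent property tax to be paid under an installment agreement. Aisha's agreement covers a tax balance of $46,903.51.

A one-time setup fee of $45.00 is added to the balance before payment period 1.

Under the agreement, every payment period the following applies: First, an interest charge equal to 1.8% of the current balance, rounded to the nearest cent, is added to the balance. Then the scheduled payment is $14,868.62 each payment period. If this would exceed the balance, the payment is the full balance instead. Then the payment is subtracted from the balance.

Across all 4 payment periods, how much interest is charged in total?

$1,847.49

Payment period 1: opening $46,948.51; interest $845.07 → $47,793.58; payment $14,868.62; balance $32,924.96
Payment period 2: opening $32,924.96; interest $592.65 → $33,517.61; payment $14,868.62; balance $18,648.99
Payment period 3: opening $18,648.99; interest $335.68 → $18,984.67; payment $14,868.62; balance $4,116.05
Payment period 4: opening $4,116.05; interest $74.09 → $4,190.14; payment $4,190.14; balance $0.00
Total interest: $845.07 + $592.65 + $335.68 + $74.09 = $1,847.49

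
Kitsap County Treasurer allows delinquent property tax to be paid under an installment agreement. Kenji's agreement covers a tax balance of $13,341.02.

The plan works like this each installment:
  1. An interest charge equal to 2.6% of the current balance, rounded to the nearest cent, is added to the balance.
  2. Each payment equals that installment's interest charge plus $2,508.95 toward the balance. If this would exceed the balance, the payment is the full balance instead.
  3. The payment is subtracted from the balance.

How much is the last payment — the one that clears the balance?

$816.97

Installment 1: opening $13,341.02; interest $346.87 → $13,687.89; payment $2,855.82; balance $10,832.07
Installment 2: opening $10,832.07; interest $281.63 → $11,113.70; payment $2,790.58; balance $8,323.12
Installment 3: opening $8,323.12; interest $216.40 → $8,539.52; payment $2,725.35; balance $5,814.17
Installment 4: opening $5,814.17; interest $151.17 → $5,965.34; payment $2,660.12; balance $3,305.22
Installment 5: opening $3,305.22; interest $85.94 → $3,391.16; payment $2,594.89; balance $796.27
Installment 6: opening $796.27; interest $20.70 → $816.97; payment $816.97; balance $0.00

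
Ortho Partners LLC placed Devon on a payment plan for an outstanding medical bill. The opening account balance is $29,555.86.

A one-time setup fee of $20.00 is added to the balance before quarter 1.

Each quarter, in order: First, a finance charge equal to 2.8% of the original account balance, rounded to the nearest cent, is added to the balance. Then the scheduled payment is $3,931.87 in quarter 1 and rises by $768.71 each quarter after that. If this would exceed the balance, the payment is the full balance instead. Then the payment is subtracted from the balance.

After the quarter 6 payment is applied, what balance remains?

Quarter 1: $29,575.86 +$827.56 interest = $30,403.42; pay $3,931.87 → $26,471.55
Quarter 2: $26,471.55 +$827.56 interest = $27,299.11; pay $4,700.58 → $22,598.53
Quarter 3: $22,598.53 +$827.56 interest = $23,426.09; pay $5,469.29 → $17,956.80
Quarter 4: $17,956.80 +$827.56 interest = $18,784.36; pay $6,238.00 → $12,546.36
Quarter 5: $12,546.36 +$827.56 interest = $13,373.92; pay $7,006.71 → $6,367.21
Quarter 6: $6,367.21 +$827.56 interest = $7,194.77; pay $7,194.77 → $0.00

$0.00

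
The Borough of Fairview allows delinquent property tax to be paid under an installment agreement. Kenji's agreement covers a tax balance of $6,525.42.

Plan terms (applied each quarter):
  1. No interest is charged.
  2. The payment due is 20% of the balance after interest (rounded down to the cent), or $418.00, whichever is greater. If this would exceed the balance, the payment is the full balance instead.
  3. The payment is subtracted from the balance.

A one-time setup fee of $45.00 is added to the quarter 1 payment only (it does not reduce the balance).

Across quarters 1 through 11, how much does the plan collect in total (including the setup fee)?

$6,570.42

# | Opening | Payment | Fee | End bal
1 | $6,525.42 | $1,305.08 | $45.00 | $5,220.34
2 | $5,220.34 | $1,044.06 | — | $4,176.28
3 | $4,176.28 | $835.25 | — | $3,341.03
4 | $3,341.03 | $668.20 | — | $2,672.83
5 | $2,672.83 | $534.56 | — | $2,138.27
6 | $2,138.27 | $427.65 | — | $1,710.62
7 | $1,710.62 | $418.00 | — | $1,292.62
8 | $1,292.62 | $418.00 | — | $874.62
9 | $874.62 | $418.00 | — | $456.62
10 | $456.62 | $418.00 | — | $38.62
11 | $38.62 | $38.62 | — | $0.00
Total paid: $6,570.42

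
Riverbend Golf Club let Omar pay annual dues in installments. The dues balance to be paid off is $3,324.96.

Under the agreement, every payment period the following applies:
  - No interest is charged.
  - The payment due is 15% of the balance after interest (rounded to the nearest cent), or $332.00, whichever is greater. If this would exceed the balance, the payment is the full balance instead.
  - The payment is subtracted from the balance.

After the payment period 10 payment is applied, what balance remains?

$0.00

# | Opening | Payment | End bal
1 | $3,324.96 | $498.74 | $2,826.22
2 | $2,826.22 | $423.93 | $2,402.29
3 | $2,402.29 | $360.34 | $2,041.95
4 | $2,041.95 | $332.00 | $1,709.95
5 | $1,709.95 | $332.00 | $1,377.95
6 | $1,377.95 | $332.00 | $1,045.95
7 | $1,045.95 | $332.00 | $713.95
8 | $713.95 | $332.00 | $381.95
9 | $381.95 | $332.00 | $49.95
10 | $49.95 | $49.95 | $0.00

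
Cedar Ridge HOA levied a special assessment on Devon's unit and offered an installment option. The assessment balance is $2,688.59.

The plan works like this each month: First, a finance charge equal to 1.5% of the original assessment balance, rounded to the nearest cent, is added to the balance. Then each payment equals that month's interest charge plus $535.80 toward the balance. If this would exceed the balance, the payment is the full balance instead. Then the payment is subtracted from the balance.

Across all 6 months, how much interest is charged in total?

Month 1: $2,688.59 +$40.33 interest = $2,728.92; pay $576.13 → $2,152.79
Month 2: $2,152.79 +$40.33 interest = $2,193.12; pay $576.13 → $1,616.99
Month 3: $1,616.99 +$40.33 interest = $1,657.32; pay $576.13 → $1,081.19
Month 4: $1,081.19 +$40.33 interest = $1,121.52; pay $576.13 → $545.39
Month 5: $545.39 +$40.33 interest = $585.72; pay $576.13 → $9.59
Month 6: $9.59 +$40.33 interest = $49.92; pay $49.92 → $0.00
Total interest: $40.33 + $40.33 + $40.33 + $40.33 + $40.33 + $40.33 = $241.98

$241.98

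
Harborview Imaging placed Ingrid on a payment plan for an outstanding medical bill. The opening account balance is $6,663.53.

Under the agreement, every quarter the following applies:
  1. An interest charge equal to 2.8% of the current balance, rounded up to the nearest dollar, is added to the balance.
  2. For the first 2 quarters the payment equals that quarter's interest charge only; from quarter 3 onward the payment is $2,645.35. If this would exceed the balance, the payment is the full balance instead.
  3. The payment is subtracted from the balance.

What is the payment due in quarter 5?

Quarter 1: $6,663.53 +$187.00 interest = $6,850.53; pay $187.00 → $6,663.53
Quarter 2: $6,663.53 +$187.00 interest = $6,850.53; pay $187.00 → $6,663.53
Quarter 3: $6,663.53 +$187.00 interest = $6,850.53; pay $2,645.35 → $4,205.18
Quarter 4: $4,205.18 +$118.00 interest = $4,323.18; pay $2,645.35 → $1,677.83
Quarter 5: $1,677.83 +$47.00 interest = $1,724.83; pay $1,724.83 → $0.00

$1,724.83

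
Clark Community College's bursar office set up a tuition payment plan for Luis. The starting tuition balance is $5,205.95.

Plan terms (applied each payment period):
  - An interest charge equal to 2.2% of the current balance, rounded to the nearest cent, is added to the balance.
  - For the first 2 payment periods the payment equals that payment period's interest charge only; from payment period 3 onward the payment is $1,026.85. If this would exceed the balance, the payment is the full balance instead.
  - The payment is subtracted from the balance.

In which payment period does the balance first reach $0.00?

8

Payment period 1: $5,205.95 +$114.53 interest = $5,320.48; pay $114.53 → $5,205.95
Payment period 2: $5,205.95 +$114.53 interest = $5,320.48; pay $114.53 → $5,205.95
Payment period 3: $5,205.95 +$114.53 interest = $5,320.48; pay $1,026.85 → $4,293.63
Payment period 4: $4,293.63 +$94.46 interest = $4,388.09; pay $1,026.85 → $3,361.24
Payment period 5: $3,361.24 +$73.95 interest = $3,435.19; pay $1,026.85 → $2,408.34
Payment period 6: $2,408.34 +$52.98 interest = $2,461.32; pay $1,026.85 → $1,434.47
Payment period 7: $1,434.47 +$31.56 interest = $1,466.03; pay $1,026.85 → $439.18
Payment period 8: $439.18 +$9.66 interest = $448.84; pay $448.84 → $0.00
Balance reaches $0.00 in payment period 8.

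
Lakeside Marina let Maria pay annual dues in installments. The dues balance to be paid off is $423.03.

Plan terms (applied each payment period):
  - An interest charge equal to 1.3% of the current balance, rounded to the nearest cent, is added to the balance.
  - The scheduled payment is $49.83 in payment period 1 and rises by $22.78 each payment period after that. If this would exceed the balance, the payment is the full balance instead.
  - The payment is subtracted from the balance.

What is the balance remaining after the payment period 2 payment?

# | Opening | Interest | Payment | End bal
1 | $423.03 | $5.50 | $49.83 | $378.70
2 | $378.70 | $4.92 | $72.61 | $311.01

$311.01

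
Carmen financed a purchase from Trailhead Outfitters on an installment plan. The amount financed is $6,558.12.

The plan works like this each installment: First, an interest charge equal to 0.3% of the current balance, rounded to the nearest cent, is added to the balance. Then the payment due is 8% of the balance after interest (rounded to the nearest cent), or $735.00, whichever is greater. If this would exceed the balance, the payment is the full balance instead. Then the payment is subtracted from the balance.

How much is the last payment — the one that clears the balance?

$42.53

Installment 1: $6,558.12 +$19.67 interest = $6,577.79; pay $735.00 → $5,842.79
Installment 2: $5,842.79 +$17.53 interest = $5,860.32; pay $735.00 → $5,125.32
Installment 3: $5,125.32 +$15.38 interest = $5,140.70; pay $735.00 → $4,405.70
Installment 4: $4,405.70 +$13.22 interest = $4,418.92; pay $735.00 → $3,683.92
Installment 5: $3,683.92 +$11.05 interest = $3,694.97; pay $735.00 → $2,959.97
Installment 6: $2,959.97 +$8.88 interest = $2,968.85; pay $735.00 → $2,233.85
Installment 7: $2,233.85 +$6.70 interest = $2,240.55; pay $735.00 → $1,505.55
Installment 8: $1,505.55 +$4.52 interest = $1,510.07; pay $735.00 → $775.07
Installment 9: $775.07 +$2.33 interest = $777.40; pay $735.00 → $42.40
Installment 10: $42.40 +$0.13 interest = $42.53; pay $42.53 → $0.00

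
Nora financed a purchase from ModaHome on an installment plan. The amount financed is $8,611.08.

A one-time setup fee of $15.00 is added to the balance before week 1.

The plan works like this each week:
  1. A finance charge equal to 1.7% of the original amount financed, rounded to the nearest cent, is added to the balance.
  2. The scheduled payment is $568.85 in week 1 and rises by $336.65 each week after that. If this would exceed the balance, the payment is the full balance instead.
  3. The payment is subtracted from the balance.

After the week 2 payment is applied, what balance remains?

$7,444.51

Week 1: opening $8,626.08; interest $146.39 → $8,772.47; payment $568.85; balance $8,203.62
Week 2: opening $8,203.62; interest $146.39 → $8,350.01; payment $905.50; balance $7,444.51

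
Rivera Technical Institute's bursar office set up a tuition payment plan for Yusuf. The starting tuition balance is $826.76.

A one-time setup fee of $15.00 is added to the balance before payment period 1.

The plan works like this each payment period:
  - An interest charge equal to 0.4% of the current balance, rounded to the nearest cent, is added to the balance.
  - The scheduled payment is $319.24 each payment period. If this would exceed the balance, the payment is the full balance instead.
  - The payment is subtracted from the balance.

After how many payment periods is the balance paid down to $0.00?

3

# | Opening | Interest | Payment | End bal
1 | $841.76 | $3.37 | $319.24 | $525.89
2 | $525.89 | $2.10 | $319.24 | $208.75
3 | $208.75 | $0.84 | $209.59 | $0.00
Balance reaches $0.00 in payment period 3.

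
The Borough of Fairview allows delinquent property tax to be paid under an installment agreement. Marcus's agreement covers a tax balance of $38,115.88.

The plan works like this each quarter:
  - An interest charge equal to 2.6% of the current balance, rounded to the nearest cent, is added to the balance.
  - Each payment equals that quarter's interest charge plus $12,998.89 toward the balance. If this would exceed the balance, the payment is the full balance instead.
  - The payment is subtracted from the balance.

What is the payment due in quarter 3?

$12,433.17

Quarter 1: opening $38,115.88; interest $991.01 → $39,106.89; payment $13,989.90; balance $25,116.99
Quarter 2: opening $25,116.99; interest $653.04 → $25,770.03; payment $13,651.93; balance $12,118.10
Quarter 3: opening $12,118.10; interest $315.07 → $12,433.17; payment $12,433.17; balance $0.00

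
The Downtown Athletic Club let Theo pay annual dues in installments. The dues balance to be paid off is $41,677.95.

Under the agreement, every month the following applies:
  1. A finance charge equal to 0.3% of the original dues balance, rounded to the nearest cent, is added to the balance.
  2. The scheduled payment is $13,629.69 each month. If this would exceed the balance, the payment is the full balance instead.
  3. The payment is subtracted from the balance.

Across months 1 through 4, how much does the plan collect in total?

$42,178.07

# | Opening | Interest | Payment | End bal
1 | $41,677.95 | $125.03 | $13,629.69 | $28,173.29
2 | $28,173.29 | $125.03 | $13,629.69 | $14,668.63
3 | $14,668.63 | $125.03 | $13,629.69 | $1,163.97
4 | $1,163.97 | $125.03 | $1,289.00 | $0.00
Total paid: $42,178.07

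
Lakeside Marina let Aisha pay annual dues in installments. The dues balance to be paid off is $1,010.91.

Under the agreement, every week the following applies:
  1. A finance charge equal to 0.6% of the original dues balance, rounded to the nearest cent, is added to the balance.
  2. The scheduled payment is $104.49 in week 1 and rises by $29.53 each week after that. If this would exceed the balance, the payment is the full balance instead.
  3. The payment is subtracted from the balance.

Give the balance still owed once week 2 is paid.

Week 1: opening $1,010.91; interest $6.07 → $1,016.98; payment $104.49; balance $912.49
Week 2: opening $912.49; interest $6.07 → $918.56; payment $134.02; balance $784.54

$784.54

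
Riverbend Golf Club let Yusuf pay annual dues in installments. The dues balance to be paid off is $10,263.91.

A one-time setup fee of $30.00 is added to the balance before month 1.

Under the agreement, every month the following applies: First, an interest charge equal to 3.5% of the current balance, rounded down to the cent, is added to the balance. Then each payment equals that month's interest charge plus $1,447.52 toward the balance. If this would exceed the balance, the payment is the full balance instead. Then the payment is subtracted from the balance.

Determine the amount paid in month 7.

$1,503.82

Month 1: opening $10,293.91; interest $360.28 → $10,654.19; payment $1,807.80; balance $8,846.39
Month 2: opening $8,846.39; interest $309.62 → $9,156.01; payment $1,757.14; balance $7,398.87
Month 3: opening $7,398.87; interest $258.96 → $7,657.83; payment $1,706.48; balance $5,951.35
Month 4: opening $5,951.35; interest $208.29 → $6,159.64; payment $1,655.81; balance $4,503.83
Month 5: opening $4,503.83; interest $157.63 → $4,661.46; payment $1,605.15; balance $3,056.31
Month 6: opening $3,056.31; interest $106.97 → $3,163.28; payment $1,554.49; balance $1,608.79
Month 7: opening $1,608.79; interest $56.30 → $1,665.09; payment $1,503.82; balance $161.27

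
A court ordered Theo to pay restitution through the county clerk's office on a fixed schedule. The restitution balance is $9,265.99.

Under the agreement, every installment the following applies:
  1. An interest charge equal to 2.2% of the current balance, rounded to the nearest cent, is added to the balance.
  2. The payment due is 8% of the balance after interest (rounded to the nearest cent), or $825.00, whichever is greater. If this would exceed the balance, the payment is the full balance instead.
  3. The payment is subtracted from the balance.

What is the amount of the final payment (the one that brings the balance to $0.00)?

Installment 1: opening $9,265.99; interest $203.85 → $9,469.84; payment $825.00; balance $8,644.84
Installment 2: opening $8,644.84; interest $190.19 → $8,835.03; payment $825.00; balance $8,010.03
Installment 3: opening $8,010.03; interest $176.22 → $8,186.25; payment $825.00; balance $7,361.25
Installment 4: opening $7,361.25; interest $161.95 → $7,523.20; payment $825.00; balance $6,698.20
Installment 5: opening $6,698.20; interest $147.36 → $6,845.56; payment $825.00; balance $6,020.56
Installment 6: opening $6,020.56; interest $132.45 → $6,153.01; payment $825.00; balance $5,328.01
Installment 7: opening $5,328.01; interest $117.22 → $5,445.23; payment $825.00; balance $4,620.23
Installment 8: opening $4,620.23; interest $101.65 → $4,721.88; payment $825.00; balance $3,896.88
Installment 9: opening $3,896.88; interest $85.73 → $3,982.61; payment $825.00; balance $3,157.61
Installment 10: opening $3,157.61; interest $69.47 → $3,227.08; payment $825.00; balance $2,402.08
Installment 11: opening $2,402.08; interest $52.85 → $2,454.93; payment $825.00; balance $1,629.93
Installment 12: opening $1,629.93; interest $35.86 → $1,665.79; payment $825.00; balance $840.79
Installment 13: opening $840.79; interest $18.50 → $859.29; payment $825.00; balance $34.29
Installment 14: opening $34.29; interest $0.75 → $35.04; payment $35.04; balance $0.00

$35.04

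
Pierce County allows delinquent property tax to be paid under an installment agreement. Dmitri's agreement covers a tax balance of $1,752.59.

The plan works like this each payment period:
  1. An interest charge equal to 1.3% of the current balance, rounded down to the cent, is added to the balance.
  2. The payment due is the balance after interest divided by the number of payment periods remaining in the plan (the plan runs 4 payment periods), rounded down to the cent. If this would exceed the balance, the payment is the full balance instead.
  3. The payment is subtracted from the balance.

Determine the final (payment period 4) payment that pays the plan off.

Payment period 1: opening $1,752.59; interest $22.78 → $1,775.37; payment $443.84; balance $1,331.53
Payment period 2: opening $1,331.53; interest $17.30 → $1,348.83; payment $449.61; balance $899.22
Payment period 3: opening $899.22; interest $11.68 → $910.90; payment $455.45; balance $455.45
Payment period 4: opening $455.45; interest $5.92 → $461.37; payment $461.37; balance $0.00

$461.37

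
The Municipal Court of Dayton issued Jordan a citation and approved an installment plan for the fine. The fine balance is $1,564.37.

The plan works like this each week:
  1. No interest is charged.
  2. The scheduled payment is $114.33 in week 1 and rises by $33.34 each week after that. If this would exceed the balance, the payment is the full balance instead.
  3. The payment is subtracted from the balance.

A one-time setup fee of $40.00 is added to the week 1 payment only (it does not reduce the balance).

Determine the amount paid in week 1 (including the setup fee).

$154.33

# | Opening | Payment | Fee | End bal
1 | $1,564.37 | $114.33 | $40.00 | $1,450.04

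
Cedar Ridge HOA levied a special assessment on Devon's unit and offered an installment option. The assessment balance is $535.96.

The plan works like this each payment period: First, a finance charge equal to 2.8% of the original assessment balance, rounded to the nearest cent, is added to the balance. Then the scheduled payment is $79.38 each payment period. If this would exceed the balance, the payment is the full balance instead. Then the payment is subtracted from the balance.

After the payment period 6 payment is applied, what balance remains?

# | Opening | Interest | Payment | End bal
1 | $535.96 | $15.01 | $79.38 | $471.59
2 | $471.59 | $15.01 | $79.38 | $407.22
3 | $407.22 | $15.01 | $79.38 | $342.85
4 | $342.85 | $15.01 | $79.38 | $278.48
5 | $278.48 | $15.01 | $79.38 | $214.11
6 | $214.11 | $15.01 | $79.38 | $149.74

$149.74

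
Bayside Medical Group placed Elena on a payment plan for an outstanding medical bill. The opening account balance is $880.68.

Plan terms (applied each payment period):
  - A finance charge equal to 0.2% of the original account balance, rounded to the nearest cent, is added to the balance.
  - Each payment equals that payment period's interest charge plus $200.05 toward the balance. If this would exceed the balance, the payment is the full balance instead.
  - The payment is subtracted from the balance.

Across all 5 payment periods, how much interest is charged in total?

Payment period 1: opening $880.68; interest $1.76 → $882.44; payment $201.81; balance $680.63
Payment period 2: opening $680.63; interest $1.76 → $682.39; payment $201.81; balance $480.58
Payment period 3: opening $480.58; interest $1.76 → $482.34; payment $201.81; balance $280.53
Payment period 4: opening $280.53; interest $1.76 → $282.29; payment $201.81; balance $80.48
Payment period 5: opening $80.48; interest $1.76 → $82.24; payment $82.24; balance $0.00
Total interest: $1.76 + $1.76 + $1.76 + $1.76 + $1.76 = $8.80

$8.80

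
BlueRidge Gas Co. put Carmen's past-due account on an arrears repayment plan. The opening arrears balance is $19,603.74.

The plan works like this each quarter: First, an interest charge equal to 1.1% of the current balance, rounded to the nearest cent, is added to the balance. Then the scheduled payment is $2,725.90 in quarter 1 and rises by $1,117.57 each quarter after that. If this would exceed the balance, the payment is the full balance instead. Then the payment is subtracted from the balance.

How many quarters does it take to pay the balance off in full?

# | Opening | Interest | Payment | End bal
1 | $19,603.74 | $215.64 | $2,725.90 | $17,093.48
2 | $17,093.48 | $188.03 | $3,843.47 | $13,438.04
3 | $13,438.04 | $147.82 | $4,961.04 | $8,624.82
4 | $8,624.82 | $94.87 | $6,078.61 | $2,641.08
5 | $2,641.08 | $29.05 | $2,670.13 | $0.00
Balance reaches $0.00 in quarter 5.

5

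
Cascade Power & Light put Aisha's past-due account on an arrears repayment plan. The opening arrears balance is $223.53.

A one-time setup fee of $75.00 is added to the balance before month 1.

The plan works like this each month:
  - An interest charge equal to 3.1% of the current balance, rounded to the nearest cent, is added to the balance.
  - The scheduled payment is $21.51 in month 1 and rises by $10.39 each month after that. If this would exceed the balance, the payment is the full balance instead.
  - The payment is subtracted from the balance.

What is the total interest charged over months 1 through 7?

# | Opening | Interest | Payment | End bal
1 | $298.53 | $9.25 | $21.51 | $286.27
2 | $286.27 | $8.87 | $31.90 | $263.24
3 | $263.24 | $8.16 | $42.29 | $229.11
4 | $229.11 | $7.10 | $52.68 | $183.53
5 | $183.53 | $5.69 | $63.07 | $126.15
6 | $126.15 | $3.91 | $73.46 | $56.60
7 | $56.60 | $1.75 | $58.35 | $0.00
Total interest: $9.25 + $8.87 + $8.16 + $7.10 + $5.69 + $3.91 + $1.75 = $44.73

$44.73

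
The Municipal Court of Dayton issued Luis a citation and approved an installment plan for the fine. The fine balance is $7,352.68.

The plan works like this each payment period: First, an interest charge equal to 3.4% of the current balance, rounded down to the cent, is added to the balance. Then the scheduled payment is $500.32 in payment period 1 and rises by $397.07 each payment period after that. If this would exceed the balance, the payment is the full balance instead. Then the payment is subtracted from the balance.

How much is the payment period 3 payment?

Payment period 1: $7,352.68 +$249.99 interest = $7,602.67; pay $500.32 → $7,102.35
Payment period 2: $7,102.35 +$241.47 interest = $7,343.82; pay $897.39 → $6,446.43
Payment period 3: $6,446.43 +$219.17 interest = $6,665.60; pay $1,294.46 → $5,371.14

$1,294.46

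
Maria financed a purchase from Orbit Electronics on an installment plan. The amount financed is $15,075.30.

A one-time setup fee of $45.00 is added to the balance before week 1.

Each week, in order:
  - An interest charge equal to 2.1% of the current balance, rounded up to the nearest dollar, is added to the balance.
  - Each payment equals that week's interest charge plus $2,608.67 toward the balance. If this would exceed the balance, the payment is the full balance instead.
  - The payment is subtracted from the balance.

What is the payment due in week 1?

Week 1: $15,120.30 +$318.00 interest = $15,438.30; pay $2,926.67 → $12,511.63

$2,926.67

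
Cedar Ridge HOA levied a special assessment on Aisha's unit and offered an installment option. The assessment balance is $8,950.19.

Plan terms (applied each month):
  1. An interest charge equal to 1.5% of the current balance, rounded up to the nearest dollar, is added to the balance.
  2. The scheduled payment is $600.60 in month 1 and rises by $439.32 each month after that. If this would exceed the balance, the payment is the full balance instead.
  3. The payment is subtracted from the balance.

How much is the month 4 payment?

# | Opening | Interest | Payment | End bal
1 | $8,950.19 | $135.00 | $600.60 | $8,484.59
2 | $8,484.59 | $128.00 | $1,039.92 | $7,572.67
3 | $7,572.67 | $114.00 | $1,479.24 | $6,207.43
4 | $6,207.43 | $94.00 | $1,918.56 | $4,382.87

$1,918.56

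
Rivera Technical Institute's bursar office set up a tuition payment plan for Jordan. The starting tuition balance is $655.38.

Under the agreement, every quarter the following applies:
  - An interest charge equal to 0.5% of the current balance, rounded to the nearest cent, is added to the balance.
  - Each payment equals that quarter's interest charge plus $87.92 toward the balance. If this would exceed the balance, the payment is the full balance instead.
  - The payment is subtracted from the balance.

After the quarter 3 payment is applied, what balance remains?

# | Opening | Interest | Payment | End bal
1 | $655.38 | $3.28 | $91.20 | $567.46
2 | $567.46 | $2.84 | $90.76 | $479.54
3 | $479.54 | $2.40 | $90.32 | $391.62

$391.62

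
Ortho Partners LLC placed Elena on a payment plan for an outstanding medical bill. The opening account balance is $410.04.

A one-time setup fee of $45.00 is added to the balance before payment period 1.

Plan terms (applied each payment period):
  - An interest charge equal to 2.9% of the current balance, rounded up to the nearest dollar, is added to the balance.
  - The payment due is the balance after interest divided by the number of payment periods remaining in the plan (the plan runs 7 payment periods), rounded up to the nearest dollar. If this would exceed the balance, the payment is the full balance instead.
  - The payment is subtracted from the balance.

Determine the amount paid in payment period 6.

$78.00

# | Opening | Interest | Payment | End bal
1 | $455.04 | $14.00 | $68.00 | $401.04
2 | $401.04 | $12.00 | $69.00 | $344.04
3 | $344.04 | $10.00 | $71.00 | $283.04
4 | $283.04 | $9.00 | $74.00 | $218.04
5 | $218.04 | $7.00 | $76.00 | $149.04
6 | $149.04 | $5.00 | $78.00 | $76.04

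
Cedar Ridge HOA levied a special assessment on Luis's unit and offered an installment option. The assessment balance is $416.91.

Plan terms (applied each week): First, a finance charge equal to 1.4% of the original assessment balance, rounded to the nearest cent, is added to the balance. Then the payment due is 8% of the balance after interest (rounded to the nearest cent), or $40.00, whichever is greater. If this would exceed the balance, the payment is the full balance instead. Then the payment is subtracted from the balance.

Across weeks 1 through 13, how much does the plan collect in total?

Week 1: $416.91 +$5.84 interest = $422.75; pay $40.00 → $382.75
Week 2: $382.75 +$5.84 interest = $388.59; pay $40.00 → $348.59
Week 3: $348.59 +$5.84 interest = $354.43; pay $40.00 → $314.43
Week 4: $314.43 +$5.84 interest = $320.27; pay $40.00 → $280.27
Week 5: $280.27 +$5.84 interest = $286.11; pay $40.00 → $246.11
Week 6: $246.11 +$5.84 interest = $251.95; pay $40.00 → $211.95
Week 7: $211.95 +$5.84 interest = $217.79; pay $40.00 → $177.79
Week 8: $177.79 +$5.84 interest = $183.63; pay $40.00 → $143.63
Week 9: $143.63 +$5.84 interest = $149.47; pay $40.00 → $109.47
Week 10: $109.47 +$5.84 interest = $115.31; pay $40.00 → $75.31
Week 11: $75.31 +$5.84 interest = $81.15; pay $40.00 → $41.15
Week 12: $41.15 +$5.84 interest = $46.99; pay $40.00 → $6.99
Week 13: $6.99 +$5.84 interest = $12.83; pay $12.83 → $0.00
Total paid: $492.83

$492.83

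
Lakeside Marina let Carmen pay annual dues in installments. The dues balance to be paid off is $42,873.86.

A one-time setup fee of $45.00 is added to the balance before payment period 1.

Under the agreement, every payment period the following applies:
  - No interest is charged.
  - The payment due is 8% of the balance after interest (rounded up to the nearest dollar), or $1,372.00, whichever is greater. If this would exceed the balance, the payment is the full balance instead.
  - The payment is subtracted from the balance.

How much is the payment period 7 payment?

Payment period 1: opening $42,918.86; payment $3,434.00; balance $39,484.86
Payment period 2: opening $39,484.86; payment $3,159.00; balance $36,325.86
Payment period 3: opening $36,325.86; payment $2,907.00; balance $33,418.86
Payment period 4: opening $33,418.86; payment $2,674.00; balance $30,744.86
Payment period 5: opening $30,744.86; payment $2,460.00; balance $28,284.86
Payment period 6: opening $28,284.86; payment $2,263.00; balance $26,021.86
Payment period 7: opening $26,021.86; payment $2,082.00; balance $23,939.86

$2,082.00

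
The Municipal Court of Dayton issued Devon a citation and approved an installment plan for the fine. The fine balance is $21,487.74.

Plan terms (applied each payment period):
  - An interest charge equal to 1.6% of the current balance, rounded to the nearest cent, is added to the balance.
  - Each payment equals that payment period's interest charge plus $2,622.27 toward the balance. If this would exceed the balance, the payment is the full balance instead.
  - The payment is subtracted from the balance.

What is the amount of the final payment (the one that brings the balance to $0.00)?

Payment period 1: opening $21,487.74; interest $343.80 → $21,831.54; payment $2,966.07; balance $18,865.47
Payment period 2: opening $18,865.47; interest $301.85 → $19,167.32; payment $2,924.12; balance $16,243.20
Payment period 3: opening $16,243.20; interest $259.89 → $16,503.09; payment $2,882.16; balance $13,620.93
Payment period 4: opening $13,620.93; interest $217.93 → $13,838.86; payment $2,840.20; balance $10,998.66
Payment period 5: opening $10,998.66; interest $175.98 → $11,174.64; payment $2,798.25; balance $8,376.39
Payment period 6: opening $8,376.39; interest $134.02 → $8,510.41; payment $2,756.29; balance $5,754.12
Payment period 7: opening $5,754.12; interest $92.07 → $5,846.19; payment $2,714.34; balance $3,131.85
Payment period 8: opening $3,131.85; interest $50.11 → $3,181.96; payment $2,672.38; balance $509.58
Payment period 9: opening $509.58; interest $8.15 → $517.73; payment $517.73; balance $0.00

$517.73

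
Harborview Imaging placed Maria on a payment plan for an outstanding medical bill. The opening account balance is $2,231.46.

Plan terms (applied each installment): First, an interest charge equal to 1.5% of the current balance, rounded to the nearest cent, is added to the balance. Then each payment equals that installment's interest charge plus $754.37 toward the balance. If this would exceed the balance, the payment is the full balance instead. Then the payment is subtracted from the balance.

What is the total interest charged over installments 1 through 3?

$66.47

# | Opening | Interest | Payment | End bal
1 | $2,231.46 | $33.47 | $787.84 | $1,477.09
2 | $1,477.09 | $22.16 | $776.53 | $722.72
3 | $722.72 | $10.84 | $733.56 | $0.00
Total interest: $33.47 + $22.16 + $10.84 = $66.47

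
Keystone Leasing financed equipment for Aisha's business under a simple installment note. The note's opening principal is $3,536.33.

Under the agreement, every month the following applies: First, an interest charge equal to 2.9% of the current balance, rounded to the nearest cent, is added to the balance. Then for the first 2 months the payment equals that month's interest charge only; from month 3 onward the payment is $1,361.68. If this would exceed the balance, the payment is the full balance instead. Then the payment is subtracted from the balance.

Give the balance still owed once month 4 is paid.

Month 1: opening $3,536.33; interest $102.55 → $3,638.88; payment $102.55; balance $3,536.33
Month 2: opening $3,536.33; interest $102.55 → $3,638.88; payment $102.55; balance $3,536.33
Month 3: opening $3,536.33; interest $102.55 → $3,638.88; payment $1,361.68; balance $2,277.20
Month 4: opening $2,277.20; interest $66.04 → $2,343.24; payment $1,361.68; balance $981.56

$981.56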